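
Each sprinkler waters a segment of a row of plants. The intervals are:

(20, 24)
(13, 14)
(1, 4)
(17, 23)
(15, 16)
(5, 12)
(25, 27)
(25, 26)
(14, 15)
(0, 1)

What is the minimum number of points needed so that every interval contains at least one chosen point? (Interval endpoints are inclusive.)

6

Process intervals by earliest right end; each time one isn't hit yet, stab at its right endpoint.
By right end: [0,1]  [1,4]  [5,12]  [13,14]  [14,15]  [15,16]  [17,23]  [20,24]  [25,26]  [25,27]
[0,1] uncovered → point at 1; [5,12] uncovered → point at 12; [13,14] uncovered → point at 14; [15,16] uncovered → point at 16; [17,23] uncovered → point at 23; [25,26] uncovered → point at 26.
Points: 1, 12, 14, 16, 23, 26 (6 total).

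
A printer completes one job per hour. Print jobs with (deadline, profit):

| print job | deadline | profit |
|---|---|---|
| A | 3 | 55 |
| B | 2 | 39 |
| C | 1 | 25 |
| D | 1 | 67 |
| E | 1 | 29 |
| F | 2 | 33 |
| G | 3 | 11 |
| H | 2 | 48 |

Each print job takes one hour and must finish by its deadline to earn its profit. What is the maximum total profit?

Sort by profit descending; place each in the latest free slot ≤ its deadline.
By profit: D(d1,67), A(d3,55), H(d2,48), B(d2,39), F(d2,33), E(d1,29), C(d1,25), G(d3,11)
D→slot 1; A→slot 3; H→slot 2; B skipped; F skipped; E skipped; C skipped; G skipped.
Profit = 67 + 48 + 55 = 170

170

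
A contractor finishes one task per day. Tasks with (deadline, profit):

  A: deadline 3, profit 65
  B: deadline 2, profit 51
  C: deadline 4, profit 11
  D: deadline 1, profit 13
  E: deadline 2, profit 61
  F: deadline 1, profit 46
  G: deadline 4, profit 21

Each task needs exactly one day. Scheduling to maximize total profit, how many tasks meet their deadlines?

By profit: A(d3,65), E(d2,61), B(d2,51), F(d1,46), G(d4,21), D(d1,13), C(d4,11)
A→slot 3; E→slot 2; B→slot 1; F skipped; G→slot 4; D skipped; C skipped.
4 of 7 scheduled.

4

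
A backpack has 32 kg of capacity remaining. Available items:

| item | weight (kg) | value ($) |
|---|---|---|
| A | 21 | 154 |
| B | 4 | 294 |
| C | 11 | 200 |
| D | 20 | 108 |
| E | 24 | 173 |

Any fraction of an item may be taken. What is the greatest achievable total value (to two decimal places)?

618.67

Order: B (294/4=73.50) > C (200/11=18.18) > A (154/21=7.33) > E (173/24=7.21) > D (108/20=5.40)
Fill: take B (4 @ 294) → take C (11 @ 200) → take 17/21 of A → 124.67; 32/32 used.
Total value = 618.67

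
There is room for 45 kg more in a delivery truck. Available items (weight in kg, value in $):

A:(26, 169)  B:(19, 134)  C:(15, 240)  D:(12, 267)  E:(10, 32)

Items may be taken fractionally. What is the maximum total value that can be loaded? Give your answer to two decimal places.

Sort by value per unit weight and fill in that order.
Order: D (267/12=22.25) > C (240/15=16.00) > B (134/19=7.05) > A (169/26=6.50) > E (32/10=3.20)
Fill: take D (12 @ 267) → take C (15 @ 240) → take 18/19 of B → 126.95; 45/45 used.
Total value = 633.95

633.95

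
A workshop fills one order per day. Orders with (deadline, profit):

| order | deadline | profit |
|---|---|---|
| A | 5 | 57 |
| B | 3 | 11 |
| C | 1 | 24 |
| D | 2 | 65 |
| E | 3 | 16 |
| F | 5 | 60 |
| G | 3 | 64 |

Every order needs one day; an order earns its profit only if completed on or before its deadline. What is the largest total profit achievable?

270

Take jobs in profit order; each goes to the latest open slot no later than its deadline.
By profit: D(d2,65), G(d3,64), F(d5,60), A(d5,57), C(d1,24), E(d3,16), B(d3,11)
D→slot 2; G→slot 3; F→slot 5; A→slot 4; C→slot 1; E skipped; B skipped.
Profit = 24 + 65 + 64 + 57 + 60 = 270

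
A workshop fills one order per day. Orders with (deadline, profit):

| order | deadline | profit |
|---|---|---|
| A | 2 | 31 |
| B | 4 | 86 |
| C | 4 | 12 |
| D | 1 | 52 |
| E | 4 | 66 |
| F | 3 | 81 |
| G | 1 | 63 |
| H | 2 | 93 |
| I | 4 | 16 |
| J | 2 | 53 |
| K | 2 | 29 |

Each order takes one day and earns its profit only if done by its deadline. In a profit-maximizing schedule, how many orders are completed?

Sort by profit descending; place each in the latest free slot ≤ its deadline.
By profit: H(d2,93), B(d4,86), F(d3,81), E(d4,66), G(d1,63), J(d2,53), D(d1,52), A(d2,31), K(d2,29), I(d4,16), C(d4,12)
H→slot 2; B→slot 4; F→slot 3; E→slot 1; G skipped; J skipped; D skipped; A skipped; K skipped; I skipped; C skipped.
4 of 11 scheduled.

4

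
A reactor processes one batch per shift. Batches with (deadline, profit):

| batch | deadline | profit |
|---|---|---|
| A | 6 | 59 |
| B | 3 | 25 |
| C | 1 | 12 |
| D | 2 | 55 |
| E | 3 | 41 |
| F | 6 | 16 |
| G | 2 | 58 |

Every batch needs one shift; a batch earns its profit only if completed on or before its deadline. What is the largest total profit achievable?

229

Take jobs in profit order; each goes to the latest open slot no later than its deadline.
Profit order: A=59 G=58 D=55 E=41 B=25 F=16 C=12
Assign: A→slot 6, G→slot 2, D→slot 1, E→slot 3, B skipped, F→slot 5, C skipped.
Slots: [1:D] [2:G] [3:E] [5:F] [6:A]
Profit = 55 + 58 + 41 + 16 + 59 = 229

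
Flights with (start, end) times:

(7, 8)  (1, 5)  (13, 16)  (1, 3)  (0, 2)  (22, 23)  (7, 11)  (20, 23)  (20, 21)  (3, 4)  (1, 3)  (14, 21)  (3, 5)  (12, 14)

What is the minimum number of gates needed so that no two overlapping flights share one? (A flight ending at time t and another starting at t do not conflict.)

4

The answer is the maximum number of intervals overlapping at any instant.
Events (time:±→running): 0:+→1 1:+→2 1:+→3 1:+→4 … peak 4.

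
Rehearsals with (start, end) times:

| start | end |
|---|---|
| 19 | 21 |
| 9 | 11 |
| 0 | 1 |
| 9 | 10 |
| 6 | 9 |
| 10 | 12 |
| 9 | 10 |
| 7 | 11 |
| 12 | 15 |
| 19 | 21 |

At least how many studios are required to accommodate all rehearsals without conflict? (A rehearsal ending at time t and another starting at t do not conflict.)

4

Events (time:±→running): 0:+→1 1:-→0 6:+→1 7:+→2 9:-→1 9:+→2 9:+→3 9:+→4 … peak 4.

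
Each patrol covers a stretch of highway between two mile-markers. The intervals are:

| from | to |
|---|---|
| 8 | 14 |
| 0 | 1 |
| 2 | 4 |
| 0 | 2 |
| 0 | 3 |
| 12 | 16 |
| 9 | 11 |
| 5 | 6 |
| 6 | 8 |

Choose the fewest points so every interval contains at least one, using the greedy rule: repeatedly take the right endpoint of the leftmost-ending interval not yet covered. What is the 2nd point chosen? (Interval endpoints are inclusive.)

Sort by right endpoint; whenever an interval is uncovered, place a point at its right end.
Sorted: [0,1] [0,2] [0,3] [2,4] [5,6] [6,8] [9,11] [8,14] [12,16]
{[0,1],[0,2],[0,3]} hit by 1; {[2,4]} hit by 4; {[5,6],[6,8]} hit by 6; {[9,11],[8,14]} hit by 11; {[12,16]} hit by 16.
Points: 1, 4, 6, 11, 16 (5 total).

4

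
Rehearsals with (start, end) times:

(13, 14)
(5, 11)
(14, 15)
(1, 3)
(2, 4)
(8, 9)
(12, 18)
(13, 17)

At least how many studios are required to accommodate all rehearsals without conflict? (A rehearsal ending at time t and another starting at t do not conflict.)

Count concurrent intervals with a sweep; the peak is the room count.
starts: [1, 2, 5, 8, 12, 13, 13, 14]
ends:   [3, 4, 9, 11, 14, 15, 17, 18]
s1→1 s2→2 e3→1 e4→0 s5→1 s8→2 e9→1 e11→0 s12→1 s13→2 s13→3  — peak 3.

3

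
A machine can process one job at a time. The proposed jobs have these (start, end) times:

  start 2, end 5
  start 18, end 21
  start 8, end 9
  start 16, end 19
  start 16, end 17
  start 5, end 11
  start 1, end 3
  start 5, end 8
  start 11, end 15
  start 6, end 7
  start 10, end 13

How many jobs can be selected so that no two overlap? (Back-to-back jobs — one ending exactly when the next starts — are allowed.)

6

Sort by end time and greedily take each interval whose start is ≥ the last chosen end.
By end time: (1,3), (2,5), (6,7), (5,8), (8,9), (5,11), (10,13), (11,15), (16,17), (16,19), (18,21).
Pick (1,3); next start ≥ 3 → (6,7); next start ≥ 7 → (8,9); next start ≥ 9 → (10,13); next start ≥ 13 → (16,17); next start ≥ 17 → (18,21).
Selected 6 jobs.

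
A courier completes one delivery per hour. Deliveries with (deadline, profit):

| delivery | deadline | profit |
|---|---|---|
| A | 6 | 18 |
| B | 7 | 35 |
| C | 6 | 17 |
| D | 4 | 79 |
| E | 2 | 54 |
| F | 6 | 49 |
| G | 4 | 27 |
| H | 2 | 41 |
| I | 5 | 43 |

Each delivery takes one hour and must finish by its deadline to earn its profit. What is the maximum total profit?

328

Take jobs in profit order; each goes to the latest open slot no later than its deadline.
By profit: D(d4,79), E(d2,54), F(d6,49), I(d5,43), H(d2,41), B(d7,35), G(d4,27), A(d6,18), C(d6,17)
D→slot 4; E→slot 2; F→slot 6; I→slot 5; H→slot 1; B→slot 7; G→slot 3; A skipped; C skipped.
Profit = 41 + 54 + 27 + 79 + 43 + 49 + 35 = 328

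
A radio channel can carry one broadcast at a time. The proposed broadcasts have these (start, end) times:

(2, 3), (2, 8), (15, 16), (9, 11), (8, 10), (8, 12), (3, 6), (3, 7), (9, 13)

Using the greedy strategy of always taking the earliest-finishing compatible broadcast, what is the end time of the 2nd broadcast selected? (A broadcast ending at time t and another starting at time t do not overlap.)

Sorted by end: (2,3)  (3,6)  (3,7)  (2,8)  (8,10)  (9,11)  (8,12)  (9,13)  (15,16)
take (2,3); take (3,6); skip (3,7); take (8,10); take (15,16).
Selected: (2,3) (3,6) (8,10) (15,16)

6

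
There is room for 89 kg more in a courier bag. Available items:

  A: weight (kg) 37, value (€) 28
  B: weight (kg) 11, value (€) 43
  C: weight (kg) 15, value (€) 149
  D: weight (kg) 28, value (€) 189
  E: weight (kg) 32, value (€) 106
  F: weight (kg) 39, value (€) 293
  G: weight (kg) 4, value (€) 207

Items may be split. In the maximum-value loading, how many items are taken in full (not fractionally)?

4

Ratios (sorted): G 51.75, C 9.93, F 7.51, D 6.75, B 3.91, E 3.31, A 0.76
take G (4 @ 207); take C (15 @ 149); take F (39 @ 293); take D (28 @ 189); take 3/11 of B → 11.73. Capacity used 89/89.
4 item(s) taken whole; one partial (take 3/11 of B).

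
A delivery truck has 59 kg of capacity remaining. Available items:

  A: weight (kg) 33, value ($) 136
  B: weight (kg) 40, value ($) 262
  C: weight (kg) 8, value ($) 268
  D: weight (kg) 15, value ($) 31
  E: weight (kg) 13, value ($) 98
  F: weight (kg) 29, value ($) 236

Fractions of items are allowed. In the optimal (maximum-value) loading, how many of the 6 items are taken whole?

3

Greedy by value/weight ratio, highest first.
Ratios (sorted): C 33.50, F 8.14, E 7.54, B 6.55, A 4.12, D 2.07
take C (8 @ 268); take F (29 @ 236); take E (13 @ 98); take 9/40 of B → 58.95. Capacity used 59/59.
3 item(s) taken whole; one partial (take 9/40 of B).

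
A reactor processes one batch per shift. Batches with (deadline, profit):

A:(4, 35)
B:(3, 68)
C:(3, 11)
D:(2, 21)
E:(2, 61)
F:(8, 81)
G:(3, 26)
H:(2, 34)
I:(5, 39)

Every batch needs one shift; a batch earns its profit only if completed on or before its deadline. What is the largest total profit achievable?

318

Profit order: F=81 B=68 E=61 I=39 A=35 H=34 G=26 D=21 C=11
Assign: F→slot 8, B→slot 3, E→slot 2, I→slot 5, A→slot 4, H→slot 1, G skipped, D skipped, C skipped.
Slots: [1:H] [2:E] [3:B] [4:A] [5:I] [8:F]
Profit = 34 + 61 + 68 + 35 + 39 + 81 = 318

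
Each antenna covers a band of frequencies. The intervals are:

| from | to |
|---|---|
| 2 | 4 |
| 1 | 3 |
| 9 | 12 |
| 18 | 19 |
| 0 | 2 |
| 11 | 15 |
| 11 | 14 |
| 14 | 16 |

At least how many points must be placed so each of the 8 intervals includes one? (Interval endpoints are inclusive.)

Sort by right endpoint; whenever an interval is uncovered, place a point at its right end.
By right end: [0,2]  [1,3]  [2,4]  [9,12]  [11,14]  [11,15]  [14,16]  [18,19]
[0,2] uncovered → point at 2; [9,12] uncovered → point at 12; [14,16] uncovered → point at 16; [18,19] uncovered → point at 19.
Points: 2, 12, 16, 19 (4 total).

4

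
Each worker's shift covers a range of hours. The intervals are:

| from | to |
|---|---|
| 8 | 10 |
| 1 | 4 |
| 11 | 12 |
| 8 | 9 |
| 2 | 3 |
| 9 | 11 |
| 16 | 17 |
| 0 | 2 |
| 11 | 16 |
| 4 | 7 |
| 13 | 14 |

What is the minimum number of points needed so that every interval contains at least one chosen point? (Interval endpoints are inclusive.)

6

Process intervals by earliest right end; each time one isn't hit yet, stab at its right endpoint.
By right end: [0,2]  [2,3]  [1,4]  [4,7]  [8,9]  [8,10]  [9,11]  [11,12]  [13,14]  [11,16]  [16,17]
[0,2] uncovered → point at 2; [4,7] uncovered → point at 7; [8,9] uncovered → point at 9; [11,12] uncovered → point at 12; [13,14] uncovered → point at 14; [16,17] uncovered → point at 17.
Points: 2, 7, 9, 12, 14, 17 (6 total).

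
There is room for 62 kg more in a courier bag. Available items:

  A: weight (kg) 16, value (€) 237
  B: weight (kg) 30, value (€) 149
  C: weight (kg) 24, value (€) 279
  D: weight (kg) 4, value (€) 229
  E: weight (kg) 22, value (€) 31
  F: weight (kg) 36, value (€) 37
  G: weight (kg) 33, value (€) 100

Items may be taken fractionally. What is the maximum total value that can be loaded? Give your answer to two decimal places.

Order: D (229/4=57.25) > A (237/16=14.81) > C (279/24=11.62) > B (149/30=4.97) > G (100/33=3.03) > E (31/22=1.41) > F (37/36=1.03)
Fill: take D (4 @ 229) → take A (16 @ 237) → take C (24 @ 279) → take 18/30 of B → 89.40; 62/62 used.
Total value = 834.40

834.40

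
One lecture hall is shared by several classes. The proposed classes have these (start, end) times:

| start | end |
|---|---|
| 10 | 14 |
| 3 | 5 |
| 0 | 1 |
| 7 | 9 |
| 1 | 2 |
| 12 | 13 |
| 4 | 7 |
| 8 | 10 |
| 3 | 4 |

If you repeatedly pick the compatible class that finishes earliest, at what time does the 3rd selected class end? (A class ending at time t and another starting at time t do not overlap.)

4

Greedy by earliest finish: after sorting by end time, pick each interval compatible with the last pick.
Sorted by end: (0,1)  (1,2)  (3,4)  (3,5)  (4,7)  (7,9)  (8,10)  (12,13)  (10,14)
take (0,1); take (1,2); take (3,4); skip (3,5); take (4,7); take (7,9); skip (8,10); take (12,13).
Selected: (0,1) (1,2) (3,4) (4,7) (7,9) (12,13)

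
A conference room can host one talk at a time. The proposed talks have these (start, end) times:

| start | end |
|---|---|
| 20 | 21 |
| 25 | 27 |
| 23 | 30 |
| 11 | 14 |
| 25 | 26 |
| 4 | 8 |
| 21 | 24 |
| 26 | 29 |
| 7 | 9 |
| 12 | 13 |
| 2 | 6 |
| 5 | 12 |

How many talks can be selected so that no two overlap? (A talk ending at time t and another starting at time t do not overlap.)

7

By end time: (2,6), (4,8), (7,9), (5,12), (12,13), (11,14), (20,21), (21,24), (25,26), (25,27), (26,29), (23,30).
Pick (2,6); next start ≥ 6 → (7,9); next start ≥ 9 → (12,13); next start ≥ 13 → (20,21); next start ≥ 21 → (21,24); next start ≥ 24 → (25,26); next start ≥ 26 → (26,29).
Selected 7 talks.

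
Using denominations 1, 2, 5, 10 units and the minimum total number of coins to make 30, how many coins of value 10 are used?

3

Use the largest denomination that fits, subtract, and repeat.
30 = 3×10
Count of 10: 3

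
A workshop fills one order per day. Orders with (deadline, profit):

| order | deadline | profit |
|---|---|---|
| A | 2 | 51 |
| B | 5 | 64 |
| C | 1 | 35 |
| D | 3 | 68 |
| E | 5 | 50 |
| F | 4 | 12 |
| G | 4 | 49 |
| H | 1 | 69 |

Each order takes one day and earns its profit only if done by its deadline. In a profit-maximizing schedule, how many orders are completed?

By profit: H(d1,69), D(d3,68), B(d5,64), A(d2,51), E(d5,50), G(d4,49), C(d1,35), F(d4,12)
H→slot 1; D→slot 3; B→slot 5; A→slot 2; E→slot 4; G skipped; C skipped; F skipped.
5 of 8 scheduled.

5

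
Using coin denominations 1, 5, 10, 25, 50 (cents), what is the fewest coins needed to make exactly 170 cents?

5

170 − 3×50→20 − 2×10→0
Total coins = 3 + 2 = 5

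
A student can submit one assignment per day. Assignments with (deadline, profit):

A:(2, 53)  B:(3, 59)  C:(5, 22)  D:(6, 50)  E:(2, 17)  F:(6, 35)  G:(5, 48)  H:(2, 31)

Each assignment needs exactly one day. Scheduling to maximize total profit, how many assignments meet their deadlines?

Sort by profit descending; place each in the latest free slot ≤ its deadline.
Profit order: B=59 A=53 D=50 G=48 F=35 H=31 C=22 E=17
Assign: B→slot 3, A→slot 2, D→slot 6, G→slot 5, F→slot 4, H→slot 1, C skipped, E skipped.
Slots: [1:H] [2:A] [3:B] [4:F] [5:G] [6:D]
6 of 8 scheduled.

6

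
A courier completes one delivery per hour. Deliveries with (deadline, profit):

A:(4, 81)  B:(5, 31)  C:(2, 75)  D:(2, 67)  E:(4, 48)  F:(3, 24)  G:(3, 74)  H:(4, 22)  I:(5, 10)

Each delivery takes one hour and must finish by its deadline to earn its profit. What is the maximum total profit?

Profit order: A=81 C=75 G=74 D=67 E=48 B=31 F=24 H=22 I=10
Assign: A→slot 4, C→slot 2, G→slot 3, D→slot 1, E skipped, B→slot 5, F skipped, H skipped, I skipped.
Slots: [1:D] [2:C] [3:G] [4:A] [5:B]
Profit = 67 + 75 + 74 + 81 + 31 = 328

328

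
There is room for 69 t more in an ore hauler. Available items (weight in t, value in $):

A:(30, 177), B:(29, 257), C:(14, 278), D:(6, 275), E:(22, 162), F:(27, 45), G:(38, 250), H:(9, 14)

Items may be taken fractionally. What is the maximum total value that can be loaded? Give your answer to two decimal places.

957.27

Greedy by value/weight ratio, highest first.
Order: D (275/6=45.83) > C (278/14=19.86) > B (257/29=8.86) > E (162/22=7.36) > G (250/38=6.58) > A (177/30=5.90) > F (45/27=1.67) > H (14/9=1.56)
Fill: take D (6 @ 275) → take C (14 @ 278) → take B (29 @ 257) → take 20/22 of E → 147.27; 69/69 used.
Total value = 957.27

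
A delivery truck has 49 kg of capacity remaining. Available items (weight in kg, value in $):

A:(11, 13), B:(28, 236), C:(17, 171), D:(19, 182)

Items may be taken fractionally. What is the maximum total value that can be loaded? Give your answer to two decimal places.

462.57

Ratios (sorted): C 10.06, D 9.58, B 8.43, A 1.18
take C (17 @ 171); take D (19 @ 182); take 13/28 of B → 109.57. Capacity used 49/49.
Total value = 462.57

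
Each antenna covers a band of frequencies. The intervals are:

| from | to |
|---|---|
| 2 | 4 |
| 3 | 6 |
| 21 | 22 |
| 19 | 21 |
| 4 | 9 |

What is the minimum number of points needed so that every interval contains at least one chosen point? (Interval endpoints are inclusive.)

Process intervals by earliest right end; each time one isn't hit yet, stab at its right endpoint.
By right end: [2,4]  [3,6]  [4,9]  [19,21]  [21,22]
[2,4] uncovered → point at 4; [19,21] uncovered → point at 21.
Points: 4, 21 (2 total).

2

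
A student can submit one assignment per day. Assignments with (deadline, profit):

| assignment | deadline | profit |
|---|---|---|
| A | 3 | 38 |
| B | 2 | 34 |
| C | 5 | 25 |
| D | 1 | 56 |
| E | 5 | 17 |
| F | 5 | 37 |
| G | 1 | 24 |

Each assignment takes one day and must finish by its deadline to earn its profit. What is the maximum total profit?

Sort by profit descending; place each in the latest free slot ≤ its deadline.
By profit: D(d1,56), A(d3,38), F(d5,37), B(d2,34), C(d5,25), G(d1,24), E(d5,17)
D→slot 1; A→slot 3; F→slot 5; B→slot 2; C→slot 4; G skipped; E skipped.
Profit = 56 + 34 + 38 + 25 + 37 = 190

190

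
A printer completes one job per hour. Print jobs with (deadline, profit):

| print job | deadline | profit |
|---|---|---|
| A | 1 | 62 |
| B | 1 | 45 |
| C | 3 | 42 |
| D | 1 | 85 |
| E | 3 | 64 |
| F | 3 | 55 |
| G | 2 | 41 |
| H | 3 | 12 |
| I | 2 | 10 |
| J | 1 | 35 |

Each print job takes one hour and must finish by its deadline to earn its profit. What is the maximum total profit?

204

Take jobs in profit order; each goes to the latest open slot no later than its deadline.
Profit order: D=85 E=64 A=62 F=55 B=45 C=42 G=41 J=35 H=12 I=10
Assign: D→slot 1, E→slot 3, A skipped, F→slot 2, B skipped, C skipped, G skipped, J skipped, H skipped, I skipped.
Slots: [1:D] [2:F] [3:E]
Profit = 85 + 55 + 64 = 204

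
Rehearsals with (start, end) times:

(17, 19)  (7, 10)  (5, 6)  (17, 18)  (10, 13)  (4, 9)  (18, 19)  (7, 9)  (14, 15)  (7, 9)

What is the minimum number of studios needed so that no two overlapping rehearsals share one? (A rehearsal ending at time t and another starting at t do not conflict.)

4

Count concurrent intervals with a sweep; the peak is the room count.
Events (time:±→running): 4:+→1 5:+→2 6:-→1 7:+→2 7:+→3 7:+→4 … peak 4.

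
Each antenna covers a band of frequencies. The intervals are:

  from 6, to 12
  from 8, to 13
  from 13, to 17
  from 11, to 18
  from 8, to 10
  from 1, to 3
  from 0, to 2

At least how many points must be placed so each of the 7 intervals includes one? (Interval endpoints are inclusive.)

Sort by right endpoint; whenever an interval is uncovered, place a point at its right end.
Sorted: [0,2] [1,3] [8,10] [6,12] [8,13] [13,17] [11,18]
{[0,2],[1,3]} hit by 2; {[8,10],[6,12],[8,13]} hit by 10; {[13,17],[11,18]} hit by 17.
Points: 2, 10, 17 (3 total).

3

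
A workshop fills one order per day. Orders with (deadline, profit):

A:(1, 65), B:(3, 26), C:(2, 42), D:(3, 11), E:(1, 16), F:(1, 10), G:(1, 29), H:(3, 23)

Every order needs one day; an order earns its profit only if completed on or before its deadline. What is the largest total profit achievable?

Take jobs in profit order; each goes to the latest open slot no later than its deadline.
Profit order: A=65 C=42 G=29 B=26 H=23 E=16 D=11 F=10
Assign: A→slot 1, C→slot 2, G skipped, B→slot 3, H skipped, E skipped, D skipped, F skipped.
Slots: [1:A] [2:C] [3:B]
Profit = 65 + 42 + 26 = 133

133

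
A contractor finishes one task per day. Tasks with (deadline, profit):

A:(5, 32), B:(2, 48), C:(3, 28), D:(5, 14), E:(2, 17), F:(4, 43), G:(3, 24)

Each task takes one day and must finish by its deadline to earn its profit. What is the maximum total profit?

175

Take jobs in profit order; each goes to the latest open slot no later than its deadline.
Profit order: B=48 F=43 A=32 C=28 G=24 E=17 D=14
Assign: B→slot 2, F→slot 4, A→slot 5, C→slot 3, G→slot 1, E skipped, D skipped.
Slots: [1:G] [2:B] [3:C] [4:F] [5:A]
Profit = 24 + 48 + 28 + 43 + 32 = 175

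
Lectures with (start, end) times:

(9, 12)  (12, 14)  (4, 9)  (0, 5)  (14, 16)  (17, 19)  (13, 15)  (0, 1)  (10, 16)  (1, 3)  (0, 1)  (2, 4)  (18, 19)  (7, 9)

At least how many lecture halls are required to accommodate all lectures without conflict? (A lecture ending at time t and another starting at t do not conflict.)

3

starts: [0, 0, 0, 1, 2, 4, 7, 9, 10, 12, 13, 14, 17, 18]
ends:   [1, 1, 3, 4, 5, 9, 9, 12, 14, 15, 16, 16, 19, 19]
s0→1 s0→2 s0→3  — peak 3.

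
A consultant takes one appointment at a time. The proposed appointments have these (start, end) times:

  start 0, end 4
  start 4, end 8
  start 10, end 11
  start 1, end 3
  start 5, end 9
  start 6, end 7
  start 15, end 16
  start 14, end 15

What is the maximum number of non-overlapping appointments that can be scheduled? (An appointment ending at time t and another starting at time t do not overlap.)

5

Sort by end time and greedily take each interval whose start is ≥ the last chosen end.
Sorted by end: (1,3)  (0,4)  (6,7)  (4,8)  (5,9)  (10,11)  (14,15)  (15,16)
take (1,3); take (6,7); take (10,11); take (14,15); take (15,16).
Selected 5 appointments.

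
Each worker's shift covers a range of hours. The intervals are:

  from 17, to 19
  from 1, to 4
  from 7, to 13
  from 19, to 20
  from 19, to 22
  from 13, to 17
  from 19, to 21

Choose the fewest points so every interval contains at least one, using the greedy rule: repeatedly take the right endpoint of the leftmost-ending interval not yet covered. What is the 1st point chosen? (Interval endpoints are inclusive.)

Sort by right endpoint; whenever an interval is uncovered, place a point at its right end.
By right end: [1,4]  [7,13]  [13,17]  [17,19]  [19,20]  [19,21]  [19,22]
[1,4] uncovered → point at 4; [7,13] uncovered → point at 13; [17,19] uncovered → point at 19.
Points: 4, 13, 19 (3 total).

4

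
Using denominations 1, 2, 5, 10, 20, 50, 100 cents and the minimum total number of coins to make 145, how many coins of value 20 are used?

Use the largest denomination that fits, subtract, and repeat.
145 = 1×100 + 2×20 + 1×5
Count of 20: 2

2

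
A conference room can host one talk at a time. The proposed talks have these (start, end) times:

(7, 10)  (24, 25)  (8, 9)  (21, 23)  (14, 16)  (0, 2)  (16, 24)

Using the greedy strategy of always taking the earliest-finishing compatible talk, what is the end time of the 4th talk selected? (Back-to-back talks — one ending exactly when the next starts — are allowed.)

23

Order by finish time; keep every interval that doesn't clash with the previous kept one.
Sorted by end: (0,2)  (8,9)  (7,10)  (14,16)  (21,23)  (16,24)  (24,25)
take (0,2); take (8,9); take (14,16); take (21,23); take (24,25).
Selected: (0,2) (8,9) (14,16) (21,23) (24,25)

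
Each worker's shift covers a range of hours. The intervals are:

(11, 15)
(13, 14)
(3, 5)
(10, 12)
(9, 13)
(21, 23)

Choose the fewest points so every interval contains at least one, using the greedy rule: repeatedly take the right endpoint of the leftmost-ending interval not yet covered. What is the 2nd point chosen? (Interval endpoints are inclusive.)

12

Process intervals by earliest right end; each time one isn't hit yet, stab at its right endpoint.
Sorted: [3,5] [10,12] [9,13] [13,14] [11,15] [21,23]
{[3,5]} hit by 5; {[10,12],[9,13]} hit by 12; {[13,14],[11,15]} hit by 14; {[21,23]} hit by 23.
Points: 5, 12, 14, 23 (4 total).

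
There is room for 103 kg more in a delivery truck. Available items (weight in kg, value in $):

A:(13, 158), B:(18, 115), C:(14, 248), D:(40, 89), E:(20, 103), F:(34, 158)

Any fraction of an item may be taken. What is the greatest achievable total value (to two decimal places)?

Greedy by value/weight ratio, highest first.
Order: C (248/14=17.71) > A (158/13=12.15) > B (115/18=6.39) > E (103/20=5.15) > F (158/34=4.65) > D (89/40=2.23)
Fill: take C (14 @ 248) → take A (13 @ 158) → take B (18 @ 115) → take E (20 @ 103) → take F (34 @ 158) → take 4/40 of D → 8.90; 103/103 used.
Total value = 790.90

790.90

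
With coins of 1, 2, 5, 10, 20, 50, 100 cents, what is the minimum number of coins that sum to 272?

5

272 = 2×100 + 1×50 + 1×20 + 1×2
Total coins = 2 + 1 + 1 + 1 = 5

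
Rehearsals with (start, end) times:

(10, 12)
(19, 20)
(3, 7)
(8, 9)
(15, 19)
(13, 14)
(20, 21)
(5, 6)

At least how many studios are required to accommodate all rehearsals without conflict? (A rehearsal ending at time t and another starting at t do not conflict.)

Count concurrent intervals with a sweep; the peak is the room count.
starts: [3, 5, 8, 10, 13, 15, 19, 20]
ends:   [6, 7, 9, 12, 14, 19, 20, 21]
s3→1 s5→2  — peak 2.

2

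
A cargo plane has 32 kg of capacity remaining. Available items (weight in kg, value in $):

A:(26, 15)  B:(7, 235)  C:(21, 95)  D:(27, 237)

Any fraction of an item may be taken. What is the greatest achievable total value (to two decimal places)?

Sort by value per unit weight and fill in that order.
Order: B (235/7=33.57) > D (237/27=8.78) > C (95/21=4.52) > A (15/26=0.58)
Fill: take B (7 @ 235) → take 25/27 of D → 219.44; 32/32 used.
Total value = 454.44

454.44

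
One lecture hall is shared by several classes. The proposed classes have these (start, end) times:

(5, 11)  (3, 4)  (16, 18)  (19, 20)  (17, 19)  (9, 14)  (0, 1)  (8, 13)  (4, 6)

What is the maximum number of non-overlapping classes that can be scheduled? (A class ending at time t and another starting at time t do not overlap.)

6

By end time: (0,1), (3,4), (4,6), (5,11), (8,13), (9,14), (16,18), (17,19), (19,20).
Pick (0,1); next start ≥ 1 → (3,4); next start ≥ 4 → (4,6); next start ≥ 6 → (8,13); next start ≥ 13 → (16,18); next start ≥ 18 → (19,20).
Selected 6 classes.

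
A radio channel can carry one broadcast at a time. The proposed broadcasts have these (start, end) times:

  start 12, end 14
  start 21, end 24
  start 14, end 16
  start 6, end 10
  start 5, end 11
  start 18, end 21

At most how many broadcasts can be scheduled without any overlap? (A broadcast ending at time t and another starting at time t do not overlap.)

Order by finish time; keep every interval that doesn't clash with the previous kept one.
Sorted by end: (6,10)  (5,11)  (12,14)  (14,16)  (18,21)  (21,24)
take (6,10); take (12,14); take (14,16); take (18,21); take (21,24).
Selected 5 broadcasts.

5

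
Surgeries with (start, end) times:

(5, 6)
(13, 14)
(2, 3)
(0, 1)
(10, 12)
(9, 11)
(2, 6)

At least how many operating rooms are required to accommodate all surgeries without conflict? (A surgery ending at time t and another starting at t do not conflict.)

2

Count concurrent intervals with a sweep; the peak is the room count.
starts: [0, 2, 2, 5, 9, 10, 13]
ends:   [1, 3, 6, 6, 11, 12, 14]
s0→1 e1→0 s2→1 s2→2  — peak 2.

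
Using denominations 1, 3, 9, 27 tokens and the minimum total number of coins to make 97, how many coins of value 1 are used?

97 = 3×27 + 1×9 + 2×3 + 1×1
Count of 1: 1

1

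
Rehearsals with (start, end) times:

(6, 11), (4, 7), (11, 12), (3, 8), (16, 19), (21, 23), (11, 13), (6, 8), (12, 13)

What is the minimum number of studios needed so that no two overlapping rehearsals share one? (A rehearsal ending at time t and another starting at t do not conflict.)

The answer is the maximum number of intervals overlapping at any instant.
Events (time:±→running): 3:+→1 4:+→2 6:+→3 6:+→4 … peak 4.

4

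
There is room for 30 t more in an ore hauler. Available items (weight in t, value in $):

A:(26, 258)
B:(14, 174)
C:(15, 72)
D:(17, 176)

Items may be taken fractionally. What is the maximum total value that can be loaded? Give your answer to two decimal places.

Greedy by value/weight ratio, highest first.
Ratios (sorted): B 12.43, D 10.35, A 9.92, C 4.80
take B (14 @ 174); take 16/17 of D → 165.65. Capacity used 30/30.
Total value = 339.65

339.65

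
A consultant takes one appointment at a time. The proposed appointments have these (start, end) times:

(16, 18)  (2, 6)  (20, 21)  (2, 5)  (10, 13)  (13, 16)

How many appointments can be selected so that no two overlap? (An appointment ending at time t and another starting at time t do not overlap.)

By end time: (2,5), (2,6), (10,13), (13,16), (16,18), (20,21).
Pick (2,5); next start ≥ 5 → (10,13); next start ≥ 13 → (13,16); next start ≥ 16 → (16,18); next start ≥ 18 → (20,21).
Selected 5 appointments.

5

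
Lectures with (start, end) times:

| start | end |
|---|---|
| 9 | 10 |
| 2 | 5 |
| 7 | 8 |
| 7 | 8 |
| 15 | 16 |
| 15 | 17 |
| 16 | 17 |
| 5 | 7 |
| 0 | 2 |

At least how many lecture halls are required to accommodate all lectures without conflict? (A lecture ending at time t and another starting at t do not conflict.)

2

Count concurrent intervals with a sweep; the peak is the room count.
starts: [0, 2, 5, 7, 7, 9, 15, 15, 16]
ends:   [2, 5, 7, 8, 8, 10, 16, 17, 17]
s0→1 e2→0 s2→1 e5→0 s5→1 e7→0 s7→1 s7→2  — peak 2.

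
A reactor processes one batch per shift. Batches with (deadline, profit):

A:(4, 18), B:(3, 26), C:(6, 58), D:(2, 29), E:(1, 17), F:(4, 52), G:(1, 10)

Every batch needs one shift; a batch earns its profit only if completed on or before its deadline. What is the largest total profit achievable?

183

Take jobs in profit order; each goes to the latest open slot no later than its deadline.
Profit order: C=58 F=52 D=29 B=26 A=18 E=17 G=10
Assign: C→slot 6, F→slot 4, D→slot 2, B→slot 3, A→slot 1, E skipped, G skipped.
Slots: [1:A] [2:D] [3:B] [4:F] [6:C]
Profit = 18 + 29 + 26 + 52 + 58 = 183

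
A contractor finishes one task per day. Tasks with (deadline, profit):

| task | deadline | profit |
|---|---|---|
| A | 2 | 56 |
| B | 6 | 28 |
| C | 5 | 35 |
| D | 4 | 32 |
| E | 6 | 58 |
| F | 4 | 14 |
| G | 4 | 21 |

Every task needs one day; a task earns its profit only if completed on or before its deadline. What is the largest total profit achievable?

Profit order: E=58 A=56 C=35 D=32 B=28 G=21 F=14
Assign: E→slot 6, A→slot 2, C→slot 5, D→slot 4, B→slot 3, G→slot 1, F skipped.
Slots: [1:G] [2:A] [3:B] [4:D] [5:C] [6:E]
Profit = 21 + 56 + 28 + 32 + 35 + 58 = 230

230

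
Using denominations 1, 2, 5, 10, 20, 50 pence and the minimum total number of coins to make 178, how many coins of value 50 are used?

3

Use the largest denomination that fits, subtract, and repeat.
178 − 3×50→28 − 1×20→8 − 1×5→3 − 1×2→1 − 1×1→0
Count of 50: 3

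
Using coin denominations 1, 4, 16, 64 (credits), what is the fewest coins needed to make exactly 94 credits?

7

94 = 1×64 + 1×16 + 3×4 + 2×1
Total coins = 1 + 1 + 3 + 2 = 7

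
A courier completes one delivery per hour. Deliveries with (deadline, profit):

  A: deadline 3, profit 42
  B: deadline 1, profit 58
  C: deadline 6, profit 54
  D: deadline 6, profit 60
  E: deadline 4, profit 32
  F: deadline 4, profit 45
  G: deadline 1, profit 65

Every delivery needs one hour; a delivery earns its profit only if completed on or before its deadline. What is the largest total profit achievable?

298

By profit: G(d1,65), D(d6,60), B(d1,58), C(d6,54), F(d4,45), A(d3,42), E(d4,32)
G→slot 1; D→slot 6; B skipped; C→slot 5; F→slot 4; A→slot 3; E→slot 2.
Profit = 65 + 32 + 42 + 45 + 54 + 60 = 298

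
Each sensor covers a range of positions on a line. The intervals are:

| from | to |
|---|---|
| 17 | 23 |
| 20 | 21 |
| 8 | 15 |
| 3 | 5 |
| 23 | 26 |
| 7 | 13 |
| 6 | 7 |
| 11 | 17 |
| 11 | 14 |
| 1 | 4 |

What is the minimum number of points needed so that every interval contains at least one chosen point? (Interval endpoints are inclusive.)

5

Process intervals by earliest right end; each time one isn't hit yet, stab at its right endpoint.
By right end: [1,4]  [3,5]  [6,7]  [7,13]  [11,14]  [8,15]  [11,17]  [20,21]  [17,23]  [23,26]
[1,4] uncovered → point at 4; [6,7] uncovered → point at 7; [11,14] uncovered → point at 14; [20,21] uncovered → point at 21; [23,26] uncovered → point at 26.
Points: 4, 7, 14, 21, 26 (5 total).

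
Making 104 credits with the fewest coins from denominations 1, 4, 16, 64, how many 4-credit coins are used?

2

Use the largest denomination that fits, subtract, and repeat.
104 − 1×64→40 − 2×16→8 − 2×4→0
Count of 4: 2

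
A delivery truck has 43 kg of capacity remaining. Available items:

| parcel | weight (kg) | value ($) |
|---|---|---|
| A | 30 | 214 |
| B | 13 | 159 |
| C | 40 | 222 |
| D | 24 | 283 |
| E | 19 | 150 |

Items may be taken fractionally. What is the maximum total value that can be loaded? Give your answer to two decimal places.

Sort by value per unit weight and fill in that order.
Ratios (sorted): B 12.23, D 11.79, E 7.89, A 7.13, C 5.55
take B (13 @ 159); take D (24 @ 283); take 6/19 of E → 47.37. Capacity used 43/43.
Total value = 489.37

489.37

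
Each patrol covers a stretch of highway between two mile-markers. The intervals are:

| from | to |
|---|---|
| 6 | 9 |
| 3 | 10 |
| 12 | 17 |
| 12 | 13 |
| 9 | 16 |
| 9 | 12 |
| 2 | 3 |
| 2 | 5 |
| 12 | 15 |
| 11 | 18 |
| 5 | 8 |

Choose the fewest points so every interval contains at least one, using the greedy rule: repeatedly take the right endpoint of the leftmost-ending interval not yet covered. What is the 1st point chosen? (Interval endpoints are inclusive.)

Process intervals by earliest right end; each time one isn't hit yet, stab at its right endpoint.
By right end: [2,3]  [2,5]  [5,8]  [6,9]  [3,10]  [9,12]  [12,13]  [12,15]  [9,16]  [12,17]  [11,18]
[2,3] uncovered → point at 3; [5,8] uncovered → point at 8; [9,12] uncovered → point at 12.
Points: 3, 8, 12 (3 total).

3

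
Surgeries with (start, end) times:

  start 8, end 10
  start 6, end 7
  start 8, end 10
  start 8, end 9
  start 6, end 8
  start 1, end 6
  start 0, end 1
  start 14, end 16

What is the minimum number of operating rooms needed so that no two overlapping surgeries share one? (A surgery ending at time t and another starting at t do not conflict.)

Count concurrent intervals with a sweep; the peak is the room count.
Events (time:±→running): 0:+→1 1:-→0 1:+→1 6:-→0 6:+→1 6:+→2 7:-→1 8:-→0 8:+→1 8:+→2 8:+→3 … peak 3.

3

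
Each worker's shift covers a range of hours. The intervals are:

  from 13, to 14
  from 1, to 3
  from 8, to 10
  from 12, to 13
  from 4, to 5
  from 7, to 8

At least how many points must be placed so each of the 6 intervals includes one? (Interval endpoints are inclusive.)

Process intervals by earliest right end; each time one isn't hit yet, stab at its right endpoint.
Sorted: [1,3] [4,5] [7,8] [8,10] [12,13] [13,14]
{[1,3]} hit by 3; {[4,5]} hit by 5; {[7,8],[8,10]} hit by 8; {[12,13],[13,14]} hit by 13.
Points: 3, 5, 8, 13 (4 total).

4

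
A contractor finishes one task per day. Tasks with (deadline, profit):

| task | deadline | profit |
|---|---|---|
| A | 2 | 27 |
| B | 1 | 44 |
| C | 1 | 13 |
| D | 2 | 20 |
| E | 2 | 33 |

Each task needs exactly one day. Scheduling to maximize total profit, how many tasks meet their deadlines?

Profit order: B=44 E=33 A=27 D=20 C=13
Assign: B→slot 1, E→slot 2, A skipped, D skipped, C skipped.
Slots: [1:B] [2:E]
2 of 5 scheduled.

2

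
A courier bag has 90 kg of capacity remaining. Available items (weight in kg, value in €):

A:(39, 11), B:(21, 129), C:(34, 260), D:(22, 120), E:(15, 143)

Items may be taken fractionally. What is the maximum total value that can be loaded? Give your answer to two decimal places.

641.09

Order: E (143/15=9.53) > C (260/34=7.65) > B (129/21=6.14) > D (120/22=5.45) > A (11/39=0.28)
Fill: take E (15 @ 143) → take C (34 @ 260) → take B (21 @ 129) → take 20/22 of D → 109.09; 90/90 used.
Total value = 641.09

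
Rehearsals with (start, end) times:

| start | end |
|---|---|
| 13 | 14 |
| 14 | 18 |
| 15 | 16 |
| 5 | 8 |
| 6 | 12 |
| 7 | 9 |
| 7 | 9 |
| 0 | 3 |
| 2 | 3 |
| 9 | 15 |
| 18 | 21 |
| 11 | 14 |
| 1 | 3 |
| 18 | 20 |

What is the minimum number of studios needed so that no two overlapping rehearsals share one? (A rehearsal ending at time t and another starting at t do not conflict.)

4

starts: [0, 1, 2, 5, 6, 7, 7, 9, 11, 13, 14, 15, 18, 18]
ends:   [3, 3, 3, 8, 9, 9, 12, 14, 14, 15, 16, 18, 20, 21]
s0→1 s1→2 s2→3 e3→2 e3→1 e3→0 s5→1 s6→2 s7→3 s7→4  — peak 4.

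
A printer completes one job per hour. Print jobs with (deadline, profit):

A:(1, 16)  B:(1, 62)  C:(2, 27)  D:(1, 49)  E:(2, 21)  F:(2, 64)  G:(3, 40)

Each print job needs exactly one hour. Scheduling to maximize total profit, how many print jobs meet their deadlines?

3

Profit order: F=64 B=62 D=49 G=40 C=27 E=21 A=16
Assign: F→slot 2, B→slot 1, D skipped, G→slot 3, C skipped, E skipped, A skipped.
Slots: [1:B] [2:F] [3:G]
3 of 7 scheduled.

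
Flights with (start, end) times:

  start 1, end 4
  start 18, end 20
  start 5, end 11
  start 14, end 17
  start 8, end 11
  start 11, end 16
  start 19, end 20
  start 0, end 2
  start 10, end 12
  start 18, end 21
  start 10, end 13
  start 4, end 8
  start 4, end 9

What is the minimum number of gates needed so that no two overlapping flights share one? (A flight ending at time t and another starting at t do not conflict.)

4

The answer is the maximum number of intervals overlapping at any instant.
Events (time:±→running): 0:+→1 1:+→2 2:-→1 4:-→0 4:+→1 4:+→2 5:+→3 8:-→2 8:+→3 9:-→2 10:+→3 10:+→4 … peak 4.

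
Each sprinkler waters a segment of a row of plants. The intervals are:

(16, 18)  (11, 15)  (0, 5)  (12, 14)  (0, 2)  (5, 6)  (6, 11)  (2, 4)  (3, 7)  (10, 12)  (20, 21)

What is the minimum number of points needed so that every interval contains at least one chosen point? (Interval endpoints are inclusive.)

Sort by right endpoint; whenever an interval is uncovered, place a point at its right end.
By right end: [0,2]  [2,4]  [0,5]  [5,6]  [3,7]  [6,11]  [10,12]  [12,14]  [11,15]  [16,18]  [20,21]
[0,2] uncovered → point at 2; [5,6] uncovered → point at 6; [10,12] uncovered → point at 12; [16,18] uncovered → point at 18; [20,21] uncovered → point at 21.
Points: 2, 6, 12, 18, 21 (5 total).

5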